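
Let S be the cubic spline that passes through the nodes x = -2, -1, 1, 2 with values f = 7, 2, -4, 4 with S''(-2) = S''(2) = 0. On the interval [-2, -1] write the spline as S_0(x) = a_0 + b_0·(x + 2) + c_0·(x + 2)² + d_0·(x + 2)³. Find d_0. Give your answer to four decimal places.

-0.3125

Put M_i = S'' at the i-th knot. Here h = (1, 2, 1) and Δ = (-5, -3, 8), so the interior equations h_(i-1)·M_(i-1) + 2(h_(i-1)+h_i)·M_i + h_i·M_(i+1) = 6(Δ_i − Δ_(i-1)) read
  1·M_0 + 6·M_1 + 2·M_2 = 6(Δ_1 - Δ_0) = 12
  2·M_1 + 6·M_2 + 1·M_3 = 6(Δ_2 - Δ_1) = 66
Natural end conditions: M_0 = M_3 = 0.
Forward elimination and back-substitution give M_0 = 0, M_1 = -15/8, M_2 = 93/8, M_3 = 0.
On [-2, -1], with S_0(x) = a_0 + b_0·(x + 2) + c_0·(x + 2)² + d_0·(x + 2)³: c_0 = M_0/2 = 0, d_0 = (M_1 - M_0)/(6h_0) = -5/16, b_0 = Δ_0 - h_0(2M_0 + M_1)/6 = -75/16.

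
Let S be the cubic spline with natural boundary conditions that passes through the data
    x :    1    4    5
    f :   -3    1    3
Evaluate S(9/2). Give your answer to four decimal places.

1.9688

Let m_i = S''(x_i). Step sizes h_i = 3, 1; slopes of the chords Δ_i = (y_(i+1) - y_i)/h_i = 4/3, 2.
  3·m_0 + 8·m_1 + 1·m_2 = 6(Δ_1 - Δ_0) = 4
Natural end conditions: m_0 = m_2 = 0.
Solving the tridiagonal system: m_0 = 0, m_1 = 1/2, m_2 = 0.
On [4, 5], S(x) = 1 + 11/6·(x - 4) + 1/4·(x - 4)² - 1/12·(x - 4)³.
With (x - 4) = 1/2: S(9/2) = 63/32.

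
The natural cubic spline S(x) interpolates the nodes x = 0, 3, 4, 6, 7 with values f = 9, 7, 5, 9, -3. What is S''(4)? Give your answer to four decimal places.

Let m_i = S''(x_i). Step sizes h_i = 3, 1, 2, 1; slopes of the chords Δ_i = (y_(i+1) - y_i)/h_i = -2/3, -2, 2, -12.
  3·m_0 + 8·m_1 + 1·m_2 = 6(Δ_1 - Δ_0) = -8
  1·m_1 + 6·m_2 + 2·m_3 = 6(Δ_2 - Δ_1) = 24
  2·m_2 + 6·m_3 + 1·m_4 = 6(Δ_3 - Δ_2) = -84
Natural end conditions: m_0 = m_4 = 0.
Forward elimination and back-substitution give m_0 = 0, m_1 = -284/125, m_2 = 1272/125, m_3 = -2174/125, m_4 = 0.

10.1760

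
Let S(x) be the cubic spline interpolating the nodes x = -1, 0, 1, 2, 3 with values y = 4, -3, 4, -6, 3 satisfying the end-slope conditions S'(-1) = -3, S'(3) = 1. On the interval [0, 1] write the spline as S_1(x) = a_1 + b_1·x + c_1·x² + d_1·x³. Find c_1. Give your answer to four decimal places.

With σ_i denoting the second derivative at x_i, h_i = 1, 1, 1, 1, and Δ_i = (y_(i+1) − y_i)/h_i = -7, 7, -10, 9:
  1·σ_0 + 4·σ_1 + 1·σ_2 = 6(Δ_1 - Δ_0) = 84
  1·σ_1 + 4·σ_2 + 1·σ_3 = 6(Δ_2 - Δ_1) = -102
  1·σ_2 + 4·σ_3 + 1·σ_4 = 6(Δ_3 - Δ_2) = 114
Clamped end conditions give two more equations: 2h_0·σ_0 + h_0·σ_1 = 6(Δ_0 - S'(-1)) = -24 and h_3·σ_3 + 2h_3·σ_4 = 6(S'(3) - Δ_3) = -48.
Forward elimination and back-substitution give σ_0 = -131/4, σ_1 = 83/2, σ_2 = -197/4, σ_3 = 107/2, σ_4 = -203/4.
On [0, 1], with S_1(x) = a_1 + b_1·x + c_1·x² + d_1·x³: c_1 = σ_1/2 = 83/4, d_1 = (σ_2 - σ_1)/(6h_1) = -121/8, b_1 = Δ_1 - h_1(2σ_1 + σ_2)/6 = 11/8.

20.7500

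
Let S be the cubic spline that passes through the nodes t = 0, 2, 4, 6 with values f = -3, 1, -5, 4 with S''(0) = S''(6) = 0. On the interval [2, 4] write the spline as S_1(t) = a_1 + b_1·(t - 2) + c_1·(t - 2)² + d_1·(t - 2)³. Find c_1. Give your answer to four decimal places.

-2.7500

With M_i denoting the second derivative at x_i, h_i = 2, 2, 2, and Δ_i = (y_(i+1) − y_i)/h_i = 2, -3, 9/2:
  2·M_0 + 8·M_1 + 2·M_2 = 6(Δ_1 - Δ_0) = -30
  2·M_1 + 8·M_2 + 2·M_3 = 6(Δ_2 - Δ_1) = 45
Natural end conditions: M_0 = M_3 = 0.
Solving the tridiagonal system: M_0 = 0, M_1 = -11/2, M_2 = 7, M_3 = 0.
On [2, 4], with S_1(t) = a_1 + b_1·(t - 2) + c_1·(t - 2)² + d_1·(t - 2)³: c_1 = M_1/2 = -11/4, d_1 = (M_2 - M_1)/(6h_1) = 25/24, b_1 = Δ_1 - h_1(2M_1 + M_2)/6 = -5/3.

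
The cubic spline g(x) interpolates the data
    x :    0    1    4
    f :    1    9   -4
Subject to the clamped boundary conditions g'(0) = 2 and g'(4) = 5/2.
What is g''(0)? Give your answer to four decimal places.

With M_i denoting the second derivative at x_i, h_i = 1, 3, and Δ_i = (y_(i+1) − y_i)/h_i = 8, -13/3:
  1·M_0 + 8·M_1 + 3·M_2 = 6(Δ_1 - Δ_0) = -74
Clamped end conditions give two more equations: 2h_0·M_0 + h_0·M_1 = 6(Δ_0 - g'(0)) = 36 and h_1·M_1 + 2h_1·M_2 = 6(g'(4) - Δ_1) = 41.
Solving: M_0 = 219/8, M_1 = -75/4, M_2 = 389/24.

27.3750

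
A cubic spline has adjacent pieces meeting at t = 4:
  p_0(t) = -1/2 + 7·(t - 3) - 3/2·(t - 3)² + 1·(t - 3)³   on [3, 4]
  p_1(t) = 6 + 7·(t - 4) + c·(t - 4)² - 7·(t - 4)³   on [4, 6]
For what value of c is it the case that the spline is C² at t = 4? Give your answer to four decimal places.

p_0''(t) = -3 + 6·(t - 3), so p_0''(4) = 3. On the right, p_1''(4) = 2c, so c = 3/2.

1.5000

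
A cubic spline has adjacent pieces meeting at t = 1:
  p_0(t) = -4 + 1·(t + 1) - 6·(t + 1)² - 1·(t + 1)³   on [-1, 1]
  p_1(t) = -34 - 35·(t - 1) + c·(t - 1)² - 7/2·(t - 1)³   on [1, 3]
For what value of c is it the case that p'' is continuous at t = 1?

-12

p_0''(t) = -12 - 6·(t + 1), so p_0''(1) = -24. On the right, p_1''(1) = 2c, so c = -12.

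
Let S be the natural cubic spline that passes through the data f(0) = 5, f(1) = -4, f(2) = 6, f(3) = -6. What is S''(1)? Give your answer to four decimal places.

Let M_i = S''(x_i). Step sizes h_i = 1, 1, 1; slopes of the chords Δ_i = (y_(i+1) - y_i)/h_i = -9, 10, -12.
  1·M_0 + 4·M_1 + 1·M_2 = 6(Δ_1 - Δ_0) = 114
  1·M_1 + 4·M_2 + 1·M_3 = 6(Δ_2 - Δ_1) = -132
Natural end conditions: M_0 = M_3 = 0.
Solving: M_0 = 0, M_1 = 196/5, M_2 = -214/5, M_3 = 0.

39.2000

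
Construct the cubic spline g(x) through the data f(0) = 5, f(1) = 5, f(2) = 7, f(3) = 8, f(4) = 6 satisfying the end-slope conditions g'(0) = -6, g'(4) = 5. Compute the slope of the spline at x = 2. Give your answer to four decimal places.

With M_i denoting the second derivative at x_i, h_i = 1, 1, 1, 1, and Δ_i = (y_(i+1) − y_i)/h_i = 0, 2, 1, -2:
  1·M_0 + 4·M_1 + 1·M_2 = 6(Δ_1 - Δ_0) = 12
  1·M_1 + 4·M_2 + 1·M_3 = 6(Δ_2 - Δ_1) = -6
  1·M_2 + 4·M_3 + 1·M_4 = 6(Δ_3 - Δ_2) = -18
Clamped end conditions give two more equations: 2h_0·M_0 + h_0·M_1 = 6(Δ_0 - g'(0)) = 36 and h_3·M_3 + 2h_3·M_4 = 6(g'(4) - Δ_3) = 42.
Solving: M_0 = 134/7, M_1 = -16/7, M_2 = 2, M_3 = -82/7, M_4 = 188/7.
On [2, 3], g'(x) = b_2 + 2c_2·(x - 2) + 3d_2·(x - 2)² with b_2 = Δ_2 - h_2(2M_2 + M_3)/6 = 16/7, c_2 = M_2/2 = 1, d_2 = (M_3 - M_2)/(6h_2) = -16/7. So g'(2) = 16/7.

2.2857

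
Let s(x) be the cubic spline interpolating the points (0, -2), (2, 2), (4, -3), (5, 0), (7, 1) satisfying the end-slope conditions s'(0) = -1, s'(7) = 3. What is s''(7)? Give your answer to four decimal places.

Put M_i = s'' at the i-th knot. Here h = (2, 2, 1, 2) and Δ = (2, -5/2, 3, 1/2), so the interior equations h_(i-1)·M_(i-1) + 2(h_(i-1)+h_i)·M_i + h_i·M_(i+1) = 6(Δ_i − Δ_(i-1)) read
  2·M_0 + 8·M_1 + 2·M_2 = 6(Δ_1 - Δ_0) = -27
  2·M_1 + 6·M_2 + 1·M_3 = 6(Δ_2 - Δ_1) = 33
  1·M_2 + 6·M_3 + 2·M_4 = 6(Δ_3 - Δ_2) = -15
Clamped end conditions give two more equations: 2h_0·M_0 + h_0·M_1 = 6(Δ_0 - s'(0)) = 18 and h_3·M_3 + 2h_3·M_4 = 6(s'(7) - Δ_3) = 15.
Forward elimination and back-substitution give M_0 = 511/61, M_1 = -473/61, M_2 = 1115/122, M_3 = -386/61, M_4 = 1687/244.

6.9139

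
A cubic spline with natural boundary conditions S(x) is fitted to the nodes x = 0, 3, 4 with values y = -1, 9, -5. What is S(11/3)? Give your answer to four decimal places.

Put M_i = S'' at the i-th knot. Here h = (3, 1) and Δ = (10/3, -14), so the interior equations h_(i-1)·M_(i-1) + 2(h_(i-1)+h_i)·M_i + h_i·M_(i+1) = 6(Δ_i − Δ_(i-1)) read
  3·M_0 + 8·M_1 + 1·M_2 = 6(Δ_1 - Δ_0) = -104
Natural end conditions: M_0 = M_2 = 0.
Solving the tridiagonal system: M_0 = 0, M_1 = -13, M_2 = 0.
On [3, 4], S(x) = 9 - 29/3·(x - 3) - 13/2·(x - 3)² + 13/6·(x - 3)³.
With (x - 3) = 2/3: S(11/3) = 25/81.

0.3086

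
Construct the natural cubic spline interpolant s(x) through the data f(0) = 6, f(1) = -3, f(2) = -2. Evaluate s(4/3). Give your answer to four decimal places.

-3.5926

Put M_i = s'' at the i-th knot. Here h = (1, 1) and Δ = (-9, 1), so the interior equations h_(i-1)·M_(i-1) + 2(h_(i-1)+h_i)·M_i + h_i·M_(i+1) = 6(Δ_i − Δ_(i-1)) read
  1·M_0 + 4·M_1 + 1·M_2 = 6(Δ_1 - Δ_0) = 60
Natural end conditions: M_0 = M_2 = 0.
Forward elimination and back-substitution give M_0 = 0, M_1 = 15, M_2 = 0.
On [1, 2], s(x) = -3 - 4·(x - 1) + 15/2·(x - 1)² - 5/2·(x - 1)³.
With (x - 1) = 1/3: s(4/3) = -97/27.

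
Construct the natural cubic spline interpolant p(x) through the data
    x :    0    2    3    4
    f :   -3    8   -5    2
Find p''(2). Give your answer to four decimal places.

-24.5217

With M_i denoting the second derivative at x_i, h_i = 2, 1, 1, and Δ_i = (y_(i+1) − y_i)/h_i = 11/2, -13, 7:
  2·M_0 + 6·M_1 + 1·M_2 = 6(Δ_1 - Δ_0) = -111
  1·M_1 + 4·M_2 + 1·M_3 = 6(Δ_2 - Δ_1) = 120
Natural end conditions: M_0 = M_3 = 0.
Solving: M_0 = 0, M_1 = -564/23, M_2 = 831/23, M_3 = 0.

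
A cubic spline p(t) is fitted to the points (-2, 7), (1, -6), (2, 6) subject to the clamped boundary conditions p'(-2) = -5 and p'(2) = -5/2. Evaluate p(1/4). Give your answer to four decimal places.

-10.3408

Let M_i = p''(x_i). Step sizes h_i = 3, 1; slopes of the chords Δ_i = (y_(i+1) - y_i)/h_i = -13/3, 12.
  3·M_0 + 8·M_1 + 1·M_2 = 6(Δ_1 - Δ_0) = 98
Clamped end conditions give two more equations: 2h_0·M_0 + h_0·M_1 = 6(Δ_0 - p'(-2)) = 4 and h_1·M_1 + 2h_1·M_2 = 6(p'(2) - Δ_1) = -87.
Solving: M_0 = -263/24, M_1 = 93/4, M_2 = -441/8.
On [-2, 1], p(t) = 7 - 5·(t + 2) - 263/48·(t + 2)² + 821/432·(t + 2)³.
With (t + 2) = 9/4: p(1/4) = -10589/1024.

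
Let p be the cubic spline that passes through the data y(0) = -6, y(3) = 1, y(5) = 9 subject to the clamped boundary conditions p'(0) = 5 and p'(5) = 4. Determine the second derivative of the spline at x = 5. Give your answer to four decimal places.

Put M_i = p'' at the i-th knot. Here h = (3, 2) and Δ = (7/3, 4), so the interior equations h_(i-1)·M_(i-1) + 2(h_(i-1)+h_i)·M_i + h_i·M_(i+1) = 6(Δ_i − Δ_(i-1)) read
  3·M_0 + 10·M_1 + 2·M_2 = 6(Δ_1 - Δ_0) = 10
Clamped end conditions give two more equations: 2h_0·M_0 + h_0·M_1 = 6(Δ_0 - p'(0)) = -16 and h_1·M_1 + 2h_1·M_2 = 6(p'(5) - Δ_1) = 0.
Solving the tridiagonal system: M_0 = -58/15, M_1 = 12/5, M_2 = -6/5.

-1.2000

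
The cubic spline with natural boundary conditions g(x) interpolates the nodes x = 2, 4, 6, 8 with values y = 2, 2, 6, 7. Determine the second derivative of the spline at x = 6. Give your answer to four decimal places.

-1.6000

Let σ_i = g''(x_i). Step sizes h_i = 2, 2, 2; slopes of the chords Δ_i = (y_(i+1) - y_i)/h_i = 0, 2, 1/2.
  2·σ_0 + 8·σ_1 + 2·σ_2 = 6(Δ_1 - Δ_0) = 12
  2·σ_1 + 8·σ_2 + 2·σ_3 = 6(Δ_2 - Δ_1) = -9
Natural end conditions: σ_0 = σ_3 = 0.
Forward elimination and back-substitution give σ_0 = 0, σ_1 = 19/10, σ_2 = -8/5, σ_3 = 0.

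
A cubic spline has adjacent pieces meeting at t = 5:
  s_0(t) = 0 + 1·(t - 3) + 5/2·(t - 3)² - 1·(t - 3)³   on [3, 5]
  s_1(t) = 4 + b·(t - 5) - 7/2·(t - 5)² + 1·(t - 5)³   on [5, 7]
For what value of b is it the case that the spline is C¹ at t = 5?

s_0'(t) = 1 + 5·(t - 3) - 3·(t - 3)², so s_0'(5) = -1. On the right, s_1'(5) = b, so b = -1.

-1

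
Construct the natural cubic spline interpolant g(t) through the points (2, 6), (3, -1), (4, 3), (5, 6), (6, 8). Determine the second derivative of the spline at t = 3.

18

Let m_i = g''(x_i). Step sizes h_i = 1, 1, 1, 1; slopes of the chords Δ_i = (y_(i+1) - y_i)/h_i = -7, 4, 3, 2.
  1·m_0 + 4·m_1 + 1·m_2 = 6(Δ_1 - Δ_0) = 66
  1·m_1 + 4·m_2 + 1·m_3 = 6(Δ_2 - Δ_1) = -6
  1·m_2 + 4·m_3 + 1·m_4 = 6(Δ_3 - Δ_2) = -6
Natural end conditions: m_0 = m_4 = 0.
Solving the tridiagonal system: m_0 = 0, m_1 = 18, m_2 = -6, m_3 = 0, m_4 = 0.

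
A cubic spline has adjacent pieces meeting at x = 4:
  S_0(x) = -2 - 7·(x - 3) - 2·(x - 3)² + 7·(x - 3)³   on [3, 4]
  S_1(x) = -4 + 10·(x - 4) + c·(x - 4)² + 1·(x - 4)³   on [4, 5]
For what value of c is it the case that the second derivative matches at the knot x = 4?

19

S_0''(x) = -4 + 42·(x - 3), so S_0''(4) = 38. On the right, S_1''(4) = 2c, so c = 19.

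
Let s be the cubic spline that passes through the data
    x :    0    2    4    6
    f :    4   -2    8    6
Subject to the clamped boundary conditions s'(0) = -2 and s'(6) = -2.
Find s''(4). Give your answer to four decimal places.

-7.4000

Write M_i for s''(x_i). With h_i = 2, 2, 2 and divided differences Δ_i = -3, 5, -1, the continuity of s' gives the tridiagonal system
  2·M_0 + 8·M_1 + 2·M_2 = 6(Δ_1 - Δ_0) = 48
  2·M_1 + 8·M_2 + 2·M_3 = 6(Δ_2 - Δ_1) = -36
Clamped end conditions give two more equations: 2h_0·M_0 + h_0·M_1 = 6(Δ_0 - s'(0)) = -6 and h_2·M_2 + 2h_2·M_3 = 6(s'(6) - Δ_2) = -6.
Forward elimination and back-substitution give M_0 = -31/5, M_1 = 47/5, M_2 = -37/5, M_3 = 11/5.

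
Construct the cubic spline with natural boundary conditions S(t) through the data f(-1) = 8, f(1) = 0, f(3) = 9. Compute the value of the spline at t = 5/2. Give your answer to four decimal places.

Put M_i = S'' at the i-th knot. Here h = (2, 2) and Δ = (-4, 9/2), so the interior equations h_(i-1)·M_(i-1) + 2(h_(i-1)+h_i)·M_i + h_i·M_(i+1) = 6(Δ_i − Δ_(i-1)) read
  2·M_0 + 8·M_1 + 2·M_2 = 6(Δ_1 - Δ_0) = 51
Natural end conditions: M_0 = M_2 = 0.
Solving the tridiagonal system: M_0 = 0, M_1 = 51/8, M_2 = 0.
On [1, 3], S(t) = 0 + 1/4·(t - 1) + 51/16·(t - 1)² - 17/32·(t - 1)³.
With (t - 1) = 3/2: S(5/2) = 1473/256.

5.7539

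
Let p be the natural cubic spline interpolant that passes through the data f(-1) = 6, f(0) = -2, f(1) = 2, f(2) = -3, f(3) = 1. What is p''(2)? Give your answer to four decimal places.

19.6071

Let M_i = p''(x_i). Step sizes h_i = 1, 1, 1, 1; slopes of the chords Δ_i = (y_(i+1) - y_i)/h_i = -8, 4, -5, 4.
  1·M_0 + 4·M_1 + 1·M_2 = 6(Δ_1 - Δ_0) = 72
  1·M_1 + 4·M_2 + 1·M_3 = 6(Δ_2 - Δ_1) = -54
  1·M_2 + 4·M_3 + 1·M_4 = 6(Δ_3 - Δ_2) = 54
Natural end conditions: M_0 = M_4 = 0.
Hence M_0 = 0, M_1 = 675/28, M_2 = -171/7, M_3 = 549/28, M_4 = 0.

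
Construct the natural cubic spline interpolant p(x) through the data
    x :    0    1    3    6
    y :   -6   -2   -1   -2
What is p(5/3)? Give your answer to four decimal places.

Write σ_i for p''(x_i). With h_i = 1, 2, 3 and divided differences Δ_i = 4, 1/2, -1/3, the continuity of p' gives the tridiagonal system
  1·σ_0 + 6·σ_1 + 2·σ_2 = 6(Δ_1 - Δ_0) = -21
  2·σ_1 + 10·σ_2 + 3·σ_3 = 6(Δ_2 - Δ_1) = -5
Natural end conditions: σ_0 = σ_3 = 0.
Forward elimination and back-substitution give σ_0 = 0, σ_1 = -25/7, σ_2 = 3/14, σ_3 = 0.
On [1, 3], p(x) = -2 + 59/21·(x - 1) - 25/14·(x - 1)² + 53/168·(x - 1)³.
With (x - 1) = 2/3: p(5/3) = -67/81.

-0.8272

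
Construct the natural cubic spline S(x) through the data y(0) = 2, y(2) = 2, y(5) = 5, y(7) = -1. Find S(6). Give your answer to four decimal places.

Let m_i = S''(x_i). Step sizes h_i = 2, 3, 2; slopes of the chords Δ_i = (y_(i+1) - y_i)/h_i = 0, 1, -3.
  2·m_0 + 10·m_1 + 3·m_2 = 6(Δ_1 - Δ_0) = 6
  3·m_1 + 10·m_2 + 2·m_3 = 6(Δ_2 - Δ_1) = -24
Natural end conditions: m_0 = m_3 = 0.
Hence m_0 = 0, m_1 = 132/91, m_2 = -258/91, m_3 = 0.
On [5, 7], S(x) = 5 - 101/91·(x - 5) - 129/91·(x - 5)² + 43/182·(x - 5)³.
With (x - 5) = 1: S(6) = 493/182.

2.7088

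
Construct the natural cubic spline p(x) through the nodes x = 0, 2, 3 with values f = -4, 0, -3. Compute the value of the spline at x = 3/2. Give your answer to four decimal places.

Let σ_i = p''(x_i). Step sizes h_i = 2, 1; slopes of the chords Δ_i = (y_(i+1) - y_i)/h_i = 2, -3.
  2·σ_0 + 6·σ_1 + 1·σ_2 = 6(Δ_1 - Δ_0) = -30
Natural end conditions: σ_0 = σ_2 = 0.
Solving: σ_0 = 0, σ_1 = -5, σ_2 = 0.
On [0, 2], p(x) = -4 + 11/3·x + 0·x² - 5/12·x³.
With x = 3/2: p(3/2) = 3/32.

0.0938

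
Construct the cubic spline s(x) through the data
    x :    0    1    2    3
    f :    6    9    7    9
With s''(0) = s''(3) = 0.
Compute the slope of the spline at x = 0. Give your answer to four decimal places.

Put M_i = s'' at the i-th knot. Here h = (1, 1, 1) and Δ = (3, -2, 2), so the interior equations h_(i-1)·M_(i-1) + 2(h_(i-1)+h_i)·M_i + h_i·M_(i+1) = 6(Δ_i − Δ_(i-1)) read
  1·M_0 + 4·M_1 + 1·M_2 = 6(Δ_1 - Δ_0) = -30
  1·M_1 + 4·M_2 + 1·M_3 = 6(Δ_2 - Δ_1) = 24
Natural end conditions: M_0 = M_3 = 0.
Hence M_0 = 0, M_1 = -48/5, M_2 = 42/5, M_3 = 0.
On [0, 1], s'(x) = b_0 + 2c_0·x + 3d_0·x² with b_0 = Δ_0 - h_0(2M_0 + M_1)/6 = 23/5, c_0 = M_0/2 = 0, d_0 = (M_1 - M_0)/(6h_0) = -8/5. So s'(0) = 23/5.

4.6000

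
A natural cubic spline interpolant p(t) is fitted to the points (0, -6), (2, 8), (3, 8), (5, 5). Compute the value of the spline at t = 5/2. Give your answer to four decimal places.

Put M_i = p'' at the i-th knot. Here h = (2, 1, 2) and Δ = (7, 0, -3/2), so the interior equations h_(i-1)·M_(i-1) + 2(h_(i-1)+h_i)·M_i + h_i·M_(i+1) = 6(Δ_i − Δ_(i-1)) read
  2·M_0 + 6·M_1 + 1·M_2 = 6(Δ_1 - Δ_0) = -42
  1·M_1 + 6·M_2 + 2·M_3 = 6(Δ_2 - Δ_1) = -9
Natural end conditions: M_0 = M_3 = 0.
Forward elimination and back-substitution give M_0 = 0, M_1 = -243/35, M_2 = -12/35, M_3 = 0.
On [2, 3], p(t) = 8 + 83/35·(t - 2) - 243/70·(t - 2)² + 11/10·(t - 2)³.
With (t - 2) = 1/2: p(5/2) = 947/112.

8.4554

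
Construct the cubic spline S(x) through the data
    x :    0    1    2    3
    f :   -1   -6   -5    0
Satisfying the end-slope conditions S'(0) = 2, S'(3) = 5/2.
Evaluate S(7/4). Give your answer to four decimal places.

-6.0922

With σ_i denoting the second derivative at x_i, h_i = 1, 1, 1, and Δ_i = (y_(i+1) − y_i)/h_i = -5, 1, 5:
  1·σ_0 + 4·σ_1 + 1·σ_2 = 6(Δ_1 - Δ_0) = 36
  1·σ_1 + 4·σ_2 + 1·σ_3 = 6(Δ_2 - Δ_1) = 24
Clamped end conditions give two more equations: 2h_0·σ_0 + h_0·σ_1 = 6(Δ_0 - S'(0)) = -42 and h_2·σ_2 + 2h_2·σ_3 = 6(S'(3) - Δ_2) = -15.
Hence σ_0 = -427/15, σ_1 = 224/15, σ_2 = 71/15, σ_3 = -148/15.
On [1, 2], S(x) = -6 - 143/30·(x - 1) + 112/15·(x - 1)² - 17/10·(x - 1)³.
With (x - 1) = 3/4: S(7/4) = -3899/640.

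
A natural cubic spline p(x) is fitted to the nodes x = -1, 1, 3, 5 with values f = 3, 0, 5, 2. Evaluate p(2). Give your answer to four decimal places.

2.5000

Let m_i = p''(x_i). Step sizes h_i = 2, 2, 2; slopes of the chords Δ_i = (y_(i+1) - y_i)/h_i = -3/2, 5/2, -3/2.
  2·m_0 + 8·m_1 + 2·m_2 = 6(Δ_1 - Δ_0) = 24
  2·m_1 + 8·m_2 + 2·m_3 = 6(Δ_2 - Δ_1) = -24
Natural end conditions: m_0 = m_3 = 0.
Solving the tridiagonal system: m_0 = 0, m_1 = 4, m_2 = -4, m_3 = 0.
On [1, 3], p(x) = 0 + 7/6·(x - 1) + 2·(x - 1)² - 2/3·(x - 1)³.
With (x - 1) = 1: p(2) = 5/2.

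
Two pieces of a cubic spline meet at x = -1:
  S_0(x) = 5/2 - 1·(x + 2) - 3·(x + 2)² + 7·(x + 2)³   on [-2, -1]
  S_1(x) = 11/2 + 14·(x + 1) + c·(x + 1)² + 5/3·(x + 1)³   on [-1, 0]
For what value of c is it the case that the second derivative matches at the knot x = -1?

18

S_0''(x) = -6 + 42·(x + 2), so S_0''(-1) = 36. On the right, S_1''(-1) = 2c, so c = 18.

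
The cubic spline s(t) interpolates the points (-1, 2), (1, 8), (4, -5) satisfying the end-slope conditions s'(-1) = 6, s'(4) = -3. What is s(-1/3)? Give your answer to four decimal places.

5.4963

Write M_i for s''(x_i). With h_i = 2, 3 and divided differences Δ_i = 3, -13/3, the continuity of s' gives the tridiagonal system
  2·M_0 + 10·M_1 + 3·M_2 = 6(Δ_1 - Δ_0) = -44
Clamped end conditions give two more equations: 2h_0·M_0 + h_0·M_1 = 6(Δ_0 - s'(-1)) = -18 and h_1·M_1 + 2h_1·M_2 = 6(s'(4) - Δ_1) = 8.
Forward elimination and back-substitution give M_0 = -19/10, M_1 = -26/5, M_2 = 59/15.
On [-1, 1], s(t) = 2 + 6·(t + 1) - 19/20·(t + 1)² - 11/40·(t + 1)³.
With (t + 1) = 2/3: s(-1/3) = 742/135.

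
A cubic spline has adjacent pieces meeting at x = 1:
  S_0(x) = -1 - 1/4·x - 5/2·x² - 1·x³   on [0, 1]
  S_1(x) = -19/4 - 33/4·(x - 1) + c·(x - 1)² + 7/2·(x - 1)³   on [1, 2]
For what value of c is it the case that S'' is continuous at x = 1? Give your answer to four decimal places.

S_0''(x) = -5 - 6·x, so S_0''(1) = -11. On the right, S_1''(1) = 2c, so c = -11/2.

-5.5000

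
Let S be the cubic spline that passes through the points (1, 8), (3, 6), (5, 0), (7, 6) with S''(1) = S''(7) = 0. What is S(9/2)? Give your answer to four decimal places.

With m_i denoting the second derivative at x_i, h_i = 2, 2, 2, and Δ_i = (y_(i+1) − y_i)/h_i = -1, -3, 3:
  2·m_0 + 8·m_1 + 2·m_2 = 6(Δ_1 - Δ_0) = -12
  2·m_1 + 8·m_2 + 2·m_3 = 6(Δ_2 - Δ_1) = 36
Natural end conditions: m_0 = m_3 = 0.
Hence m_0 = 0, m_1 = -14/5, m_2 = 26/5, m_3 = 0.
On [3, 5], S(x) = 6 - 43/15·(x - 3) - 7/5·(x - 3)² + 2/3·(x - 3)³.
With (x - 3) = 3/2: S(9/2) = 4/5.

0.8000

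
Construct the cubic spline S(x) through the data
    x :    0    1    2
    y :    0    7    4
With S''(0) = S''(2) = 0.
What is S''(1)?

-15

With M_i denoting the second derivative at x_i, h_i = 1, 1, and Δ_i = (y_(i+1) − y_i)/h_i = 7, -3:
  1·M_0 + 4·M_1 + 1·M_2 = 6(Δ_1 - Δ_0) = -60
Natural end conditions: M_0 = M_2 = 0.
Solving the tridiagonal system: M_0 = 0, M_1 = -15, M_2 = 0.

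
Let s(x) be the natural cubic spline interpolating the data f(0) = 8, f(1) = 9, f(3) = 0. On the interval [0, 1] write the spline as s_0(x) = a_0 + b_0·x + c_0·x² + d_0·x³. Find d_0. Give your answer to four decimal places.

With M_i denoting the second derivative at x_i, h_i = 1, 2, and Δ_i = (y_(i+1) − y_i)/h_i = 1, -9/2:
  1·M_0 + 6·M_1 + 2·M_2 = 6(Δ_1 - Δ_0) = -33
Natural end conditions: M_0 = M_2 = 0.
Solving the tridiagonal system: M_0 = 0, M_1 = -11/2, M_2 = 0.
On [0, 1], with s_0(x) = a_0 + b_0·x + c_0·x² + d_0·x³: c_0 = M_0/2 = 0, d_0 = (M_1 - M_0)/(6h_0) = -11/12, b_0 = Δ_0 - h_0(2M_0 + M_1)/6 = 23/12.

-0.9167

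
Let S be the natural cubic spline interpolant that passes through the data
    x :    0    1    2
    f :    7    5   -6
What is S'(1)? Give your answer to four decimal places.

Put m_i = S'' at the i-th knot. Here h = (1, 1) and Δ = (-2, -11), so the interior equations h_(i-1)·m_(i-1) + 2(h_(i-1)+h_i)·m_i + h_i·m_(i+1) = 6(Δ_i − Δ_(i-1)) read
  1·m_0 + 4·m_1 + 1·m_2 = 6(Δ_1 - Δ_0) = -54
Natural end conditions: m_0 = m_2 = 0.
Forward elimination and back-substitution give m_0 = 0, m_1 = -27/2, m_2 = 0.
On [1, 2], S'(x) = b_1 + 2c_1·(x - 1) + 3d_1·(x - 1)² with b_1 = Δ_1 - h_1(2m_1 + m_2)/6 = -13/2, c_1 = m_1/2 = -27/4, d_1 = (m_2 - m_1)/(6h_1) = 9/4. So S'(1) = -13/2.

-6.5000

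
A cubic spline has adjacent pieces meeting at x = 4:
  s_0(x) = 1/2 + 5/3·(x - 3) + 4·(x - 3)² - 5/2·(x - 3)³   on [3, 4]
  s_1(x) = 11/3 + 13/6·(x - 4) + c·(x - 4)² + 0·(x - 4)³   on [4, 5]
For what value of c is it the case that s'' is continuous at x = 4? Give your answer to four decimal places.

s_0''(x) = 8 - 15·(x - 3), so s_0''(4) = -7. On the right, s_1''(4) = 2c, so c = -7/2.

-3.5000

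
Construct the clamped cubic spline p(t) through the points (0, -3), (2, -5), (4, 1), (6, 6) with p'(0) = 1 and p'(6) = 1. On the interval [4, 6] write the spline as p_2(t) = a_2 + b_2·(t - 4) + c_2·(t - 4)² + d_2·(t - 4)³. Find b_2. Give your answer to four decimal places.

3.8000

Let m_i = p''(x_i). Step sizes h_i = 2, 2, 2; slopes of the chords Δ_i = (y_(i+1) - y_i)/h_i = -1, 3, 5/2.
  2·m_0 + 8·m_1 + 2·m_2 = 6(Δ_1 - Δ_0) = 24
  2·m_1 + 8·m_2 + 2·m_3 = 6(Δ_2 - Δ_1) = -3
Clamped end conditions give two more equations: 2h_0·m_0 + h_0·m_1 = 6(Δ_0 - p'(0)) = -12 and h_2·m_2 + 2h_2·m_3 = 6(p'(6) - Δ_2) = -9.
Forward elimination and back-substitution give m_0 = -53/10, m_1 = 23/5, m_2 = -11/10, m_3 = -17/10.
On [4, 6], with p_2(t) = a_2 + b_2·(t - 4) + c_2·(t - 4)² + d_2·(t - 4)³: c_2 = m_2/2 = -11/20, d_2 = (m_3 - m_2)/(6h_2) = -1/20, b_2 = Δ_2 - h_2(2m_2 + m_3)/6 = 19/5.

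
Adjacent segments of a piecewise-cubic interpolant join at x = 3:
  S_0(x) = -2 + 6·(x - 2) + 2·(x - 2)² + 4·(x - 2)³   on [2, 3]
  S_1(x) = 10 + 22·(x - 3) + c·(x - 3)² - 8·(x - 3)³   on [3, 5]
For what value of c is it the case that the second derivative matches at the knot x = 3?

S_0''(x) = 4 + 24·(x - 2), so S_0''(3) = 28. On the right, S_1''(3) = 2c, so c = 14.

14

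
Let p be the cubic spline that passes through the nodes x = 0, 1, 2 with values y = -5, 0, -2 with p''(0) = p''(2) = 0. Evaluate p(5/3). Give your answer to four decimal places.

Write M_i for p''(x_i). With h_i = 1, 1 and divided differences Δ_i = 5, -2, the continuity of p' gives the tridiagonal system
  1·M_0 + 4·M_1 + 1·M_2 = 6(Δ_1 - Δ_0) = -42
Natural end conditions: M_0 = M_2 = 0.
Hence M_0 = 0, M_1 = -21/2, M_2 = 0.
On [1, 2], p(x) = 0 + 3/2·(x - 1) - 21/4·(x - 1)² + 7/4·(x - 1)³.
With (x - 1) = 2/3: p(5/3) = -22/27.

-0.8148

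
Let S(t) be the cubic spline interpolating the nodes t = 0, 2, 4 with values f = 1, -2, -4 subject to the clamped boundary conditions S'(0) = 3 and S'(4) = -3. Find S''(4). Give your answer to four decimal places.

Write M_i for S''(x_i). With h_i = 2, 2 and divided differences Δ_i = -3/2, -1, the continuity of S' gives the tridiagonal system
  2·M_0 + 8·M_1 + 2·M_2 = 6(Δ_1 - Δ_0) = 3
Clamped end conditions give two more equations: 2h_0·M_0 + h_0·M_1 = 6(Δ_0 - S'(0)) = -27 and h_1·M_1 + 2h_1·M_2 = 6(S'(4) - Δ_1) = -12.
Forward elimination and back-substitution give M_0 = -69/8, M_1 = 15/4, M_2 = -39/8.

-4.8750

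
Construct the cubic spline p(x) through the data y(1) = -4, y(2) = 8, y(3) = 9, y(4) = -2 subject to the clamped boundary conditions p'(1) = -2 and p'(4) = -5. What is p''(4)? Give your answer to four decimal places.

27.2000

Put M_i = p'' at the i-th knot. Here h = (1, 1, 1) and Δ = (12, 1, -11), so the interior equations h_(i-1)·M_(i-1) + 2(h_(i-1)+h_i)·M_i + h_i·M_(i+1) = 6(Δ_i − Δ_(i-1)) read
  1·M_0 + 4·M_1 + 1·M_2 = 6(Δ_1 - Δ_0) = -66
  1·M_1 + 4·M_2 + 1·M_3 = 6(Δ_2 - Δ_1) = -72
Clamped end conditions give two more equations: 2h_0·M_0 + h_0·M_1 = 6(Δ_0 - p'(1)) = 84 and h_2·M_2 + 2h_2·M_3 = 6(p'(4) - Δ_2) = 36.
Forward elimination and back-substitution give M_0 = 274/5, M_1 = -128/5, M_2 = -92/5, M_3 = 136/5.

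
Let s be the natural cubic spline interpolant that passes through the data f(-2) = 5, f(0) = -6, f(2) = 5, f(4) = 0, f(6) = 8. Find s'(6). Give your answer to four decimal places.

6.5089

With m_i denoting the second derivative at x_i, h_i = 2, 2, 2, 2, and Δ_i = (y_(i+1) − y_i)/h_i = -11/2, 11/2, -5/2, 4:
  2·m_0 + 8·m_1 + 2·m_2 = 6(Δ_1 - Δ_0) = 66
  2·m_1 + 8·m_2 + 2·m_3 = 6(Δ_2 - Δ_1) = -48
  2·m_2 + 8·m_3 + 2·m_4 = 6(Δ_3 - Δ_2) = 39
Natural end conditions: m_0 = m_4 = 0.
Forward elimination and back-substitution give m_0 = 0, m_1 = 1221/112, m_2 = -297/28, m_3 = 843/112, m_4 = 0.
On [4, 6], s'(x) = b_3 + 2c_3·(x - 4) + 3d_3·(x - 4)² with b_3 = Δ_3 - h_3(2m_3 + m_4)/6 = -57/56, c_3 = m_3/2 = 843/224, d_3 = (m_4 - m_3)/(6h_3) = -281/448. So s'(6) = 729/112.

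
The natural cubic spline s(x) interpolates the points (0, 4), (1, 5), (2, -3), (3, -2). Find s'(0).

4

Write σ_i for s''(x_i). With h_i = 1, 1, 1 and divided differences Δ_i = 1, -8, 1, the continuity of s' gives the tridiagonal system
  1·σ_0 + 4·σ_1 + 1·σ_2 = 6(Δ_1 - Δ_0) = -54
  1·σ_1 + 4·σ_2 + 1·σ_3 = 6(Δ_2 - Δ_1) = 54
Natural end conditions: σ_0 = σ_3 = 0.
Solving: σ_0 = 0, σ_1 = -18, σ_2 = 18, σ_3 = 0.
On [0, 1], s'(x) = b_0 + 2c_0·x + 3d_0·x² with b_0 = Δ_0 - h_0(2σ_0 + σ_1)/6 = 4, c_0 = σ_0/2 = 0, d_0 = (σ_1 - σ_0)/(6h_0) = -3. So s'(0) = 4.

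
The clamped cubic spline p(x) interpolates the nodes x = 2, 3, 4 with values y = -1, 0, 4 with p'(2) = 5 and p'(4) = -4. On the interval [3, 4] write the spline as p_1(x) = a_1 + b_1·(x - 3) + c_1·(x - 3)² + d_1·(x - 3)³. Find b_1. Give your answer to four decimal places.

With M_i denoting the second derivative at x_i, h_i = 1, 1, and Δ_i = (y_(i+1) − y_i)/h_i = 1, 4:
  1·M_0 + 4·M_1 + 1·M_2 = 6(Δ_1 - Δ_0) = 18
Clamped end conditions give two more equations: 2h_0·M_0 + h_0·M_1 = 6(Δ_0 - p'(2)) = -24 and h_1·M_1 + 2h_1·M_2 = 6(p'(4) - Δ_1) = -48.
Solving the tridiagonal system: M_0 = -21, M_1 = 18, M_2 = -33.
On [3, 4], with p_1(x) = a_1 + b_1·(x - 3) + c_1·(x - 3)² + d_1·(x - 3)³: c_1 = M_1/2 = 9, d_1 = (M_2 - M_1)/(6h_1) = -17/2, b_1 = Δ_1 - h_1(2M_1 + M_2)/6 = 7/2.

3.5000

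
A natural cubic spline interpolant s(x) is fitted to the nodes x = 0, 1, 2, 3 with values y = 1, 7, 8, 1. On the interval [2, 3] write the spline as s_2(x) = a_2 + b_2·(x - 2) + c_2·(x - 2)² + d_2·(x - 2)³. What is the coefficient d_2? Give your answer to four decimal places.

Put M_i = s'' at the i-th knot. Here h = (1, 1, 1) and Δ = (6, 1, -7), so the interior equations h_(i-1)·M_(i-1) + 2(h_(i-1)+h_i)·M_i + h_i·M_(i+1) = 6(Δ_i − Δ_(i-1)) read
  1·M_0 + 4·M_1 + 1·M_2 = 6(Δ_1 - Δ_0) = -30
  1·M_1 + 4·M_2 + 1·M_3 = 6(Δ_2 - Δ_1) = -48
Natural end conditions: M_0 = M_3 = 0.
Solving the tridiagonal system: M_0 = 0, M_1 = -24/5, M_2 = -54/5, M_3 = 0.
On [2, 3], with s_2(x) = a_2 + b_2·(x - 2) + c_2·(x - 2)² + d_2·(x - 2)³: c_2 = M_2/2 = -27/5, d_2 = (M_3 - M_2)/(6h_2) = 9/5, b_2 = Δ_2 - h_2(2M_2 + M_3)/6 = -17/5.

1.8000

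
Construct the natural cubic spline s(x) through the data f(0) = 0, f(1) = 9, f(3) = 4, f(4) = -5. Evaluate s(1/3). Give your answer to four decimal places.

Write M_i for s''(x_i). With h_i = 1, 2, 1 and divided differences Δ_i = 9, -5/2, -9, the continuity of s' gives the tridiagonal system
  1·M_0 + 6·M_1 + 2·M_2 = 6(Δ_1 - Δ_0) = -69
  2·M_1 + 6·M_2 + 1·M_3 = 6(Δ_2 - Δ_1) = -39
Natural end conditions: M_0 = M_3 = 0.
Solving: M_0 = 0, M_1 = -21/2, M_2 = -3, M_3 = 0.
On [0, 1], s(x) = 0 + 43/4·x + 0·x² - 7/4·x³.
With x = 1/3: s(1/3) = 95/27.

3.5185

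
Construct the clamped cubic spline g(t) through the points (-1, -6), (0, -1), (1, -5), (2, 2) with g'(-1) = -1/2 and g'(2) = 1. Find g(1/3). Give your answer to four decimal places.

-2.1185

Write m_i for g''(x_i). With h_i = 1, 1, 1 and divided differences Δ_i = 5, -4, 7, the continuity of g' gives the tridiagonal system
  1·m_0 + 4·m_1 + 1·m_2 = 6(Δ_1 - Δ_0) = -54
  1·m_1 + 4·m_2 + 1·m_3 = 6(Δ_2 - Δ_1) = 66
Clamped end conditions give two more equations: 2h_0·m_0 + h_0·m_1 = 6(Δ_0 - g'(-1)) = 33 and h_2·m_2 + 2h_2·m_3 = 6(g'(2) - Δ_2) = -36.
Solving: m_0 = 156/5, m_1 = -147/5, m_2 = 162/5, m_3 = -171/5.
On [0, 1], g(t) = -1 + 2/5·t - 147/10·t² + 103/10·t³.
With t = 1/3: g(1/3) = -286/135.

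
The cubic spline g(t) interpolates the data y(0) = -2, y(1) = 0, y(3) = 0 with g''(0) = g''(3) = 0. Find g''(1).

With σ_i denoting the second derivative at x_i, h_i = 1, 2, and Δ_i = (y_(i+1) − y_i)/h_i = 2, 0:
  1·σ_0 + 6·σ_1 + 2·σ_2 = 6(Δ_1 - Δ_0) = -12
Natural end conditions: σ_0 = σ_2 = 0.
Hence σ_0 = 0, σ_1 = -2, σ_2 = 0.

-2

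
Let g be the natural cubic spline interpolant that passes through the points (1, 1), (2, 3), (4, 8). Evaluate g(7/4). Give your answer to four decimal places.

2.4727

Put M_i = g'' at the i-th knot. Here h = (1, 2) and Δ = (2, 5/2), so the interior equations h_(i-1)·M_(i-1) + 2(h_(i-1)+h_i)·M_i + h_i·M_(i+1) = 6(Δ_i − Δ_(i-1)) read
  1·M_0 + 6·M_1 + 2·M_2 = 6(Δ_1 - Δ_0) = 3
Natural end conditions: M_0 = M_2 = 0.
Hence M_0 = 0, M_1 = 1/2, M_2 = 0.
On [1, 2], g(x) = 1 + 23/12·(x - 1) + 0·(x - 1)² + 1/12·(x - 1)³.
With (x - 1) = 3/4: g(7/4) = 633/256.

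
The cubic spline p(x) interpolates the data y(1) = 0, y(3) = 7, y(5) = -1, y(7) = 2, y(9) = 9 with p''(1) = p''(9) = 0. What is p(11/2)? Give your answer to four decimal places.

-1.5432

Put M_i = p'' at the i-th knot. Here h = (2, 2, 2, 2) and Δ = (7/2, -4, 3/2, 7/2), so the interior equations h_(i-1)·M_(i-1) + 2(h_(i-1)+h_i)·M_i + h_i·M_(i+1) = 6(Δ_i − Δ_(i-1)) read
  2·M_0 + 8·M_1 + 2·M_2 = 6(Δ_1 - Δ_0) = -45
  2·M_1 + 8·M_2 + 2·M_3 = 6(Δ_2 - Δ_1) = 33
  2·M_2 + 8·M_3 + 2·M_4 = 6(Δ_3 - Δ_2) = 12
Natural end conditions: M_0 = M_4 = 0.
Solving the tridiagonal system: M_0 = 0, M_1 = -795/112, M_2 = 165/28, M_3 = 3/112, M_4 = 0.
On [5, 7], p(x) = -1 - 39/16·(x - 5) + 165/56·(x - 5)² - 219/448·(x - 5)³.
With (x - 5) = 1/2: p(11/2) = -5531/3584.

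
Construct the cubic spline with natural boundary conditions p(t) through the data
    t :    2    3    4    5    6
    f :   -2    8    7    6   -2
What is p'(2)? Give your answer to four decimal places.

13.0714

With m_i denoting the second derivative at x_i, h_i = 1, 1, 1, 1, and Δ_i = (y_(i+1) − y_i)/h_i = 10, -1, -1, -8:
  1·m_0 + 4·m_1 + 1·m_2 = 6(Δ_1 - Δ_0) = -66
  1·m_1 + 4·m_2 + 1·m_3 = 6(Δ_2 - Δ_1) = 0
  1·m_2 + 4·m_3 + 1·m_4 = 6(Δ_3 - Δ_2) = -42
Natural end conditions: m_0 = m_4 = 0.
Forward elimination and back-substitution give m_0 = 0, m_1 = -129/7, m_2 = 54/7, m_3 = -87/7, m_4 = 0.
On [2, 3], p'(t) = b_0 + 2c_0·(t - 2) + 3d_0·(t - 2)² with b_0 = Δ_0 - h_0(2m_0 + m_1)/6 = 183/14, c_0 = m_0/2 = 0, d_0 = (m_1 - m_0)/(6h_0) = -43/14. So p'(2) = 183/14.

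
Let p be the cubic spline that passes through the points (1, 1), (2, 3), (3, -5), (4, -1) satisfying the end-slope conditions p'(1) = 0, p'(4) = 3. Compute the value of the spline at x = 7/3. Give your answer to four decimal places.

0.5704

Write m_i for p''(x_i). With h_i = 1, 1, 1 and divided differences Δ_i = 2, -8, 4, the continuity of p' gives the tridiagonal system
  1·m_0 + 4·m_1 + 1·m_2 = 6(Δ_1 - Δ_0) = -60
  1·m_1 + 4·m_2 + 1·m_3 = 6(Δ_2 - Δ_1) = 72
Clamped end conditions give two more equations: 2h_0·m_0 + h_0·m_1 = 6(Δ_0 - p'(1)) = 12 and h_2·m_2 + 2h_2·m_3 = 6(p'(4) - Δ_2) = -6.
Hence m_0 = 98/5, m_1 = -136/5, m_2 = 146/5, m_3 = -88/5.
On [2, 3], p(x) = 3 - 19/5·(x - 2) - 68/5·(x - 2)² + 47/5·(x - 2)³.
With (x - 2) = 1/3: p(7/3) = 77/135.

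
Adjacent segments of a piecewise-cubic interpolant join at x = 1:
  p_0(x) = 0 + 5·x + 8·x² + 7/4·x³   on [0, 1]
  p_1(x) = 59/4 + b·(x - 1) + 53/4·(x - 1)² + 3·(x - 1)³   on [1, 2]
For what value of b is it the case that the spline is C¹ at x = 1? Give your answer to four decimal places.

p_0'(x) = 5 + 16·x + 21/4·x², so p_0'(1) = 105/4. On the right, p_1'(1) = b, so b = 105/4.

26.2500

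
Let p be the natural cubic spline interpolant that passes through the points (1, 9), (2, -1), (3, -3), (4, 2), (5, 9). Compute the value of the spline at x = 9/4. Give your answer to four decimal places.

-2.3521

Write M_i for p''(x_i). With h_i = 1, 1, 1, 1 and divided differences Δ_i = -10, -2, 5, 7, the continuity of p' gives the tridiagonal system
  1·M_0 + 4·M_1 + 1·M_2 = 6(Δ_1 - Δ_0) = 48
  1·M_1 + 4·M_2 + 1·M_3 = 6(Δ_2 - Δ_1) = 42
  1·M_2 + 4·M_3 + 1·M_4 = 6(Δ_3 - Δ_2) = 12
Natural end conditions: M_0 = M_4 = 0.
Solving: M_0 = 0, M_1 = 141/14, M_2 = 54/7, M_3 = 15/14, M_4 = 0.
On [2, 3], p(x) = -1 - 93/14·(x - 2) + 141/28·(x - 2)² - 11/28·(x - 2)³.
With (x - 2) = 1/4: p(9/4) = -4215/1792.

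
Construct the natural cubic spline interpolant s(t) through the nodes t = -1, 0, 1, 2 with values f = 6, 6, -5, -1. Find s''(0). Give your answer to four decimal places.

Let σ_i = s''(x_i). Step sizes h_i = 1, 1, 1; slopes of the chords Δ_i = (y_(i+1) - y_i)/h_i = 0, -11, 4.
  1·σ_0 + 4·σ_1 + 1·σ_2 = 6(Δ_1 - Δ_0) = -66
  1·σ_1 + 4·σ_2 + 1·σ_3 = 6(Δ_2 - Δ_1) = 90
Natural end conditions: σ_0 = σ_3 = 0.
Forward elimination and back-substitution give σ_0 = 0, σ_1 = -118/5, σ_2 = 142/5, σ_3 = 0.

-23.6000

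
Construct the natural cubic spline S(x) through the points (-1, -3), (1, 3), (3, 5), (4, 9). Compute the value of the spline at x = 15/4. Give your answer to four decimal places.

With σ_i denoting the second derivative at x_i, h_i = 2, 2, 1, and Δ_i = (y_(i+1) − y_i)/h_i = 3, 1, 4:
  2·σ_0 + 8·σ_1 + 2·σ_2 = 6(Δ_1 - Δ_0) = -12
  2·σ_1 + 6·σ_2 + 1·σ_3 = 6(Δ_2 - Δ_1) = 18
Natural end conditions: σ_0 = σ_3 = 0.
Forward elimination and back-substitution give σ_0 = 0, σ_1 = -27/11, σ_2 = 42/11, σ_3 = 0.
On [3, 4], S(x) = 5 + 30/11·(x - 3) + 21/11·(x - 3)² - 7/11·(x - 3)³.
With (x - 3) = 3/4: S(15/4) = 5527/704.

7.8509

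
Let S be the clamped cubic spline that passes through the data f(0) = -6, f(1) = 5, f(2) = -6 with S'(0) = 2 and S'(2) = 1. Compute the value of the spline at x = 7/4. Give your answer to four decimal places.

-4.4570

Write M_i for S''(x_i). With h_i = 1, 1 and divided differences Δ_i = 11, -11, the continuity of S' gives the tridiagonal system
  1·M_0 + 4·M_1 + 1·M_2 = 6(Δ_1 - Δ_0) = -132
Clamped end conditions give two more equations: 2h_0·M_0 + h_0·M_1 = 6(Δ_0 - S'(0)) = 54 and h_1·M_1 + 2h_1·M_2 = 6(S'(2) - Δ_1) = 72.
Forward elimination and back-substitution give M_0 = 119/2, M_1 = -65, M_2 = 137/2.
On [1, 2], S(x) = 5 - 3/4·(x - 1) - 65/2·(x - 1)² + 89/4·(x - 1)³.
With (x - 1) = 3/4: S(7/4) = -1141/256.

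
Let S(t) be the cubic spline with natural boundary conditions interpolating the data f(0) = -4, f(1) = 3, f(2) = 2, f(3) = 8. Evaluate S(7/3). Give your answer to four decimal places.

3.1111

Write m_i for S''(x_i). With h_i = 1, 1, 1 and divided differences Δ_i = 7, -1, 6, the continuity of S' gives the tridiagonal system
  1·m_0 + 4·m_1 + 1·m_2 = 6(Δ_1 - Δ_0) = -48
  1·m_1 + 4·m_2 + 1·m_3 = 6(Δ_2 - Δ_1) = 42
Natural end conditions: m_0 = m_3 = 0.
Hence m_0 = 0, m_1 = -78/5, m_2 = 72/5, m_3 = 0.
On [2, 3], S(t) = 2 + 6/5·(t - 2) + 36/5·(t - 2)² - 12/5·(t - 2)³.
With (t - 2) = 1/3: S(7/3) = 28/9.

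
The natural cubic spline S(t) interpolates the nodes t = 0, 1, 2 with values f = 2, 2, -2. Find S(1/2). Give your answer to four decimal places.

2.3750

Write M_i for S''(x_i). With h_i = 1, 1 and divided differences Δ_i = 0, -4, the continuity of S' gives the tridiagonal system
  1·M_0 + 4·M_1 + 1·M_2 = 6(Δ_1 - Δ_0) = -24
Natural end conditions: M_0 = M_2 = 0.
Hence M_0 = 0, M_1 = -6, M_2 = 0.
On [0, 1], S(t) = 2 + 1·t + 0·t² - 1·t³.
With t = 1/2: S(1/2) = 19/8.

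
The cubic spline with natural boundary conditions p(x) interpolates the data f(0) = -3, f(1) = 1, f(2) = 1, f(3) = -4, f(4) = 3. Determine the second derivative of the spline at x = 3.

21

Let m_i = p''(x_i). Step sizes h_i = 1, 1, 1, 1; slopes of the chords Δ_i = (y_(i+1) - y_i)/h_i = 4, 0, -5, 7.
  1·m_0 + 4·m_1 + 1·m_2 = 6(Δ_1 - Δ_0) = -24
  1·m_1 + 4·m_2 + 1·m_3 = 6(Δ_2 - Δ_1) = -30
  1·m_2 + 4·m_3 + 1·m_4 = 6(Δ_3 - Δ_2) = 72
Natural end conditions: m_0 = m_4 = 0.
Forward elimination and back-substitution give m_0 = 0, m_1 = -3, m_2 = -12, m_3 = 21, m_4 = 0.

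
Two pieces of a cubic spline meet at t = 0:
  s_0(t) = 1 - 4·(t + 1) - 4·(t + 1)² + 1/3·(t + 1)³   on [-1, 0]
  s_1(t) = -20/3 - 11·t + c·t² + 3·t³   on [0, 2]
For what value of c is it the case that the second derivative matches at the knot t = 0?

s_0''(t) = -8 + 2·(t + 1), so s_0''(0) = -6. On the right, s_1''(0) = 2c, so c = -3.

-3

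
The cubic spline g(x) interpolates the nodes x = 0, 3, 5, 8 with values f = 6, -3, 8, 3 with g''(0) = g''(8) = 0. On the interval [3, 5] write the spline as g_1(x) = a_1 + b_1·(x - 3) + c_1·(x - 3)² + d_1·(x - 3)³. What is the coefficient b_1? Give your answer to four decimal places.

Write M_i for g''(x_i). With h_i = 3, 2, 3 and divided differences Δ_i = -3, 11/2, -5/3, the continuity of g' gives the tridiagonal system
  3·M_0 + 10·M_1 + 2·M_2 = 6(Δ_1 - Δ_0) = 51
  2·M_1 + 10·M_2 + 3·M_3 = 6(Δ_2 - Δ_1) = -43
Natural end conditions: M_0 = M_3 = 0.
Hence M_0 = 0, M_1 = 149/24, M_2 = -133/24, M_3 = 0.
On [3, 5], with g_1(x) = a_1 + b_1·(x - 3) + c_1·(x - 3)² + d_1·(x - 3)³: c_1 = M_1/2 = 149/48, d_1 = (M_2 - M_1)/(6h_1) = -47/48, b_1 = Δ_1 - h_1(2M_1 + M_2)/6 = 77/24.

3.2083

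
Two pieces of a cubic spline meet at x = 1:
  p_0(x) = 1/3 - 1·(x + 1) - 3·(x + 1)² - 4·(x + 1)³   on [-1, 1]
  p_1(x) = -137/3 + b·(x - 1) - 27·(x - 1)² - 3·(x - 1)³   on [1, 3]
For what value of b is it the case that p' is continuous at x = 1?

-61

p_0'(x) = -1 - 6·(x + 1) - 12·(x + 1)², so p_0'(1) = -61. On the right, p_1'(1) = b, so b = -61.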